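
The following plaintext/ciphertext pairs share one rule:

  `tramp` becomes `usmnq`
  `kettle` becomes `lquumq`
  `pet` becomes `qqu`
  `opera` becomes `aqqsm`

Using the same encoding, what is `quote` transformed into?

rgauq

The rule splits by letter class: vowels +12, consonants +1.
For quote: q(cons)+1=r, u(vowel)+12=g, o(vowel)+12=a, t(cons)+1=u, e(vowel)+12=q.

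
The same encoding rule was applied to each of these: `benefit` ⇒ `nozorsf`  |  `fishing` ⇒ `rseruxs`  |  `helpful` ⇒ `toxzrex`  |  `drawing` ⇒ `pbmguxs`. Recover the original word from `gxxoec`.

unless

A repeating key of period 2 is used — shifts +12, +10 over and over.
Decoding gxxoec: g−12=u, x−10=n, x−12=l, o−10=e, e−12=s, c−10=s.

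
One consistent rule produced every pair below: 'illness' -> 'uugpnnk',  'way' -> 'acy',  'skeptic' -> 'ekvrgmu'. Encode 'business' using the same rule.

Two steps: reverse the string, then apply a Caesar shift of +2.
Applying it to business: reverse → ssenisub; then shift: s+2=u, s+2=u, e+2=g, n+2=p, i+2=k, s+2=u, u+2=w, b+2=d.

uugpkuwd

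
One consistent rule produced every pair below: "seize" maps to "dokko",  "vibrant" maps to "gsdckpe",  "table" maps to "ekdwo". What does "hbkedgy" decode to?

written

Shifts by position in seize: pos 0: s→d (+11), pos 1: e→o (+10), pos 2: i→k (+2), pos 3: z→k (+11), pos 4: e→o (+10) — repeating every 3. It's a Vigenère-style cipher with numeric key [11,10,2]: position i shifts by key[i mod 3].
Reversing it on hbkedgy: h−11=w, b−10=r, k−2=i, e−11=t, d−10=t, g−2=e, y−11=n.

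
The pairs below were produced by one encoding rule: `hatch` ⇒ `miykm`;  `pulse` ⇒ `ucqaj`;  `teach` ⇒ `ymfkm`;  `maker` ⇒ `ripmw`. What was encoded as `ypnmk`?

thief

Shifts by position in hatch: pos 0: h→m (+5), pos 1: a→i (+8), pos 2: t→y (+5), pos 3: c→k (+8) — repeating every 2. It's a Vigenère-style cipher with numeric key [5,8]: position i shifts by key[i mod 2].
Reversing it on ypnmk: y−5=t, p−8=h, n−5=i, m−8=e, k−5=f.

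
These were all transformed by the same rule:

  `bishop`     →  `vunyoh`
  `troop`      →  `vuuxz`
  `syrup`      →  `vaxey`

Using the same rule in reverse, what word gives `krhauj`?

double

The output letters match the input read backwards, each shifted +6: bishop reversed is pohsib. Two steps: reverse the string, then apply a Caesar shift of +6.
Decoding krhauj: shift back: k−6=e, r−6=l, h−6=b, a−6=u, u−6=o, j−6=d → elbuod; then reverse → double.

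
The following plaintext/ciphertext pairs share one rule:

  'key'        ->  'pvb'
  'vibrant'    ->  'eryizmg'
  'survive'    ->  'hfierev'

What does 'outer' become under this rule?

lfgvi

Each pair mirrors across the alphabet (k↔p, e↔v, y↔b): positions sum to 25. Letters are reflected about the middle of the alphabet (position → 25−position): Atbash.
For outer: o↔l, u↔f, t↔g, e↔v, r↔i.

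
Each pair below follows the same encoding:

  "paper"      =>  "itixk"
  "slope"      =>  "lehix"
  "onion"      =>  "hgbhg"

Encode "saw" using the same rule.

ltp

Every letter moves 19 places later in the alphabet, wrapping around z→a.
On saw: s+19=l, a+19=t, w+19=p.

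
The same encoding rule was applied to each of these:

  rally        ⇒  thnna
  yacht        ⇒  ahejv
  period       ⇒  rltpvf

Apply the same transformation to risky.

tpuma

The shift depends on letter class: consonant r→t is +2, but vowel a→h is +7. Two shifts are in play — +7 for a/e/i/o/u, +2 for every other letter.
For risky: r(cons)+2=t, i(vowel)+7=p, s(cons)+2=u, k(cons)+2=m, y(cons)+2=a.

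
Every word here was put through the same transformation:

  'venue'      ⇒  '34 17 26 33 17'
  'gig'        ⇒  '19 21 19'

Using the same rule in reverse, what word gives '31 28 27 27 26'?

spoon

v is letter #22 and maps to 34: an offset of 12. Letters become their 1-based position plus 12 (so a→13, b→14, …).
Reversing it on 31 28 27 27 26: 31→(31−12)÷1=19=s, 28→(28−12)÷1=16=p, 27→(27−12)÷1=15=o, 27→(27−12)÷1=15=o, 26→(26−12)÷1=14=n.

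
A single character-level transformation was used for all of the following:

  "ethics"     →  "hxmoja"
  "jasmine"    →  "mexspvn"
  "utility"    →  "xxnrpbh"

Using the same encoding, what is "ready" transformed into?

uifjf

In ethics: e→h is +3, t→x is +4, h→m is +5, i→o is +6 — the shift increases by 1 each position. The shift increases by 1 at each position, starting from +3: 3, 4, 5, ….
For ready: r+3=u, e+4=i, a+5=f, d+6=j, y+7=f.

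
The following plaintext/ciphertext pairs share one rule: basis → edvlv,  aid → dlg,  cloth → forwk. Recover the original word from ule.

rib

Compare letters: b→e is +3, a→d is +3, s→v is +3 — a constant shift. Each letter is shifted forward by 3 in the alphabet (a Caesar shift of +3).
Reversing it on ule: u−3=r, l−3=i, e−3=b.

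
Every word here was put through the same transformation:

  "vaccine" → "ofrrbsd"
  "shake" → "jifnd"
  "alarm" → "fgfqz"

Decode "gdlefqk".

leopard

This is an affine cipher: with a=0,…,z=25, each position x becomes (19x+5) mod 26.
Undoing it on gdlefqk: g(6)→11·(6−5)≡11=l; d(3)→11·(3−5)≡4=e; l(11)→11·(11−5)≡14=o; e(4)→11·(4−5)≡15=p; f(5)→11·(5−5)≡0=a; q(16)→11·(16−5)≡17=r; k(10)→11·(10−5)≡3=d (all mod 26).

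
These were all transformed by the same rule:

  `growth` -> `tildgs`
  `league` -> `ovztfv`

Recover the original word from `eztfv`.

Each pair mirrors across the alphabet (g↔t, r↔i, o↔l): positions sum to 25. This is the alphabet-reversal cipher (Atbash): a becomes z, b becomes y, etc.
Undoing it on eztfv: e↔v, z↔a, t↔g, f↔u, v↔e.

vague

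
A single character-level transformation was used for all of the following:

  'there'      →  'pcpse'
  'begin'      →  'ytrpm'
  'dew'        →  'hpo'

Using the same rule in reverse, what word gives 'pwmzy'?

noble

The output letters match the input read backwards, each shifted +11: there reversed is ereht. The word is reversed, then every letter is shifted forward by 11.
Undoing it on pwmzy: shift back: p−11=e, w−11=l, m−11=b, z−11=o, y−11=n → elbon; then reverse → noble.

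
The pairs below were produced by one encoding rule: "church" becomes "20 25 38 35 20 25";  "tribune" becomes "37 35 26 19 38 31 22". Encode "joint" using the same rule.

Each letter is replaced by its alphabet position (a=1..z=26) + 17.
Applying it to joint: j=10→27, o=15→32, i=9→26, n=14→31, t=20→37.

27 32 26 31 37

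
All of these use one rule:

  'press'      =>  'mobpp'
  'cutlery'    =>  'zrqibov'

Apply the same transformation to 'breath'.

Every letter moves 23 places later in the alphabet, wrapping around z→a.
Applying it to breath: b+23=y, r+23=o, e+23=b, a+23=x, t+23=q, h+23=e.

yobxqe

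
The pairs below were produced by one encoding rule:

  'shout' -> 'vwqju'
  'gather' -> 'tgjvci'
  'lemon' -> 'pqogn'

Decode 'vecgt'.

The output letters match the input read backwards, each shifted +2: shout reversed is tuohs. Two steps: reverse the string, then apply a Caesar shift of +2.
Undoing it on vecgt: shift back: v−2=t, e−2=c, c−2=a, g−2=e, t−2=r → tcaer; then reverse → react.

react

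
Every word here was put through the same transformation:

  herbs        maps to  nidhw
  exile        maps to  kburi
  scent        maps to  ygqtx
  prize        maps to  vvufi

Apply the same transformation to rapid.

Shifts by position in herbs: pos 0: h→n (+6), pos 1: e→i (+4), pos 2: r→d (+12), pos 3: b→h (+6), pos 4: s→w (+4) — repeating every 3. It's a Vigenère-style cipher with numeric key [6,4,12]: position i shifts by key[i mod 3].
On rapid: r+6=x, a+4=e, p+12=b, i+6=o, d+4=h.

xeboh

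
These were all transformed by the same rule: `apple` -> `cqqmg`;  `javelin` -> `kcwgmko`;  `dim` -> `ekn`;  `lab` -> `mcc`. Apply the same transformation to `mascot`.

nctdqu

The shift depends on letter class: consonant p→q is +1, but vowel a→c is +2. The rule splits by letter class: vowels +2, consonants +1.
For mascot: m(cons)+1=n, a(vowel)+2=c, s(cons)+1=t, c(cons)+1=d, o(vowel)+2=q, t(cons)+1=u.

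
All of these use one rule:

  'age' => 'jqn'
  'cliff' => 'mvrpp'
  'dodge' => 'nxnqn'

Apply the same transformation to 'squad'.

The shift depends on letter class: consonant g→q is +10, but vowel a→j is +9. Two shifts are in play — +9 for a/e/i/o/u, +10 for every other letter.
For squad: s(cons)+10=c, q(cons)+10=a, u(vowel)+9=d, a(vowel)+9=j, d(cons)+10=n.

cadjn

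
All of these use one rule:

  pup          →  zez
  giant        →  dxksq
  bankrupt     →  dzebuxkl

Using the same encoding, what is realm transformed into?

wvkob

The output letters match the input read backwards, each shifted +10: pup reversed is pup. The word is reversed, then every letter is shifted forward by 10.
For realm: reverse → mlaer; then shift: m+10=w, l+10=v, a+10=k, e+10=o, r+10=b.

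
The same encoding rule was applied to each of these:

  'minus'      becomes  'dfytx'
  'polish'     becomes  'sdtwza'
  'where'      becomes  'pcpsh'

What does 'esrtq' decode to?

Two steps: reverse the string, then apply a Caesar shift of +11.
Decoding esrtq: shift back: e−11=t, s−11=h, r−11=g, t−11=i, q−11=f → thgif; then reverse → fight.

fight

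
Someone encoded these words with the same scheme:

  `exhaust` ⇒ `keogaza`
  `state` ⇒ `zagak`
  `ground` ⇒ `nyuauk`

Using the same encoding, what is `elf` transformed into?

The shift depends on letter class: consonant x→e is +7, but vowel e→k is +6. Two shifts are in play — +6 for a/e/i/o/u, +7 for every other letter.
For elf: e(vowel)+6=k, l(cons)+7=s, f(cons)+7=m.

ksm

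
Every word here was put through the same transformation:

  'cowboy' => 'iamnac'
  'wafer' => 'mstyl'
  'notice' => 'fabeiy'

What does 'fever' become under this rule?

tyryl

c(2)→i(8) and o(14)→a(0) fit y≡21x+18 (mod 26); the inverse of 21 mod 26 is 5. Treating letters as 0–25, the rule is x ↦ 21x + 18 (mod 26).
On fever: f(5)→21·5+18≡19=t; e(4)→21·4+18≡24=y; v(21)→21·21+18≡17=r; e(4)→21·4+18≡24=y; r(17)→21·17+18≡11=l (all mod 26).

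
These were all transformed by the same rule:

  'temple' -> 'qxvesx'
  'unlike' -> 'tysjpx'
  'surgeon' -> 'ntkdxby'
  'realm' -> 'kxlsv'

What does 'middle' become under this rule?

vjuusx

t(19)→q(16) and e(4)→x(23) fit y≡3x+11 (mod 26); the inverse of 3 mod 26 is 9. Each letter's alphabet position (a=0..z=25) is mapped through 3·x+11 mod 26 — an affine cipher.
For middle: m(12)→3·12+11≡21=v; i(8)→3·8+11≡9=j; d(3)→3·3+11≡20=u; d(3)→3·3+11≡20=u; l(11)→3·11+11≡18=s; e(4)→3·4+11≡23=x (all mod 26).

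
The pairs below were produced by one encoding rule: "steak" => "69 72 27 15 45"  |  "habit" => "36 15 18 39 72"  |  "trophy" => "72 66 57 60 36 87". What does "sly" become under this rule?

With a=1..z=26, the number is 3·pos + 12.
For sly: s=19→69, l=12→48, y=25→87.

69 48 87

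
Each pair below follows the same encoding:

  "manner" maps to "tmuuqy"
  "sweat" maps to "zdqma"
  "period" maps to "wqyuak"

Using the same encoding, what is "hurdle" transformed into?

The rule splits by letter class: vowels +12, consonants +7.
On hurdle: h(cons)+7=o, u(vowel)+12=g, r(cons)+7=y, d(cons)+7=k, l(cons)+7=s, e(vowel)+12=q.

ogyksq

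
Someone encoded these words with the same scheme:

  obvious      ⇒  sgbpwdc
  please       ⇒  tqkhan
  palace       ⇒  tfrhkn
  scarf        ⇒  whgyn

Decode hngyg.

In obvious: o→s is +4, b→g is +5, v→b is +6, i→p is +7 — the shift increases by 1 each position. Letter i (0-indexed) is shifted by i+4, so successive shifts are 4, 5, 6, ….
Undoing it on hngyg: h−4=d, n−5=i, g−6=a, y−7=r, g−8=y.

diary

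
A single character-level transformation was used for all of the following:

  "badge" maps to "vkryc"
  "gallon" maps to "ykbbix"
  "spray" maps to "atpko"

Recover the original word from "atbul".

split

b(1)→v(21) and a(0)→k(10) fit y≡11x+10 (mod 26); the inverse of 11 mod 26 is 19. Treating letters as 0–25, the rule is x ↦ 11x + 10 (mod 26).
Decoding atbul: a(0)→19·(0−10)≡18=s; t(19)→19·(19−10)≡15=p; b(1)→19·(1−10)≡11=l; u(20)→19·(20−10)≡8=i; l(11)→19·(11−10)≡19=t (all mod 26).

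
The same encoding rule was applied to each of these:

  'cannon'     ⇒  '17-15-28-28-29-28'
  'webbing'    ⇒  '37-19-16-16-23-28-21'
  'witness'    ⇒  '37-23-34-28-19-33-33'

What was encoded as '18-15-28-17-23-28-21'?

dancing

c is letter #3 and maps to 17: an offset of 14. Letters become their 1-based position plus 14 (so a→15, b→16, …).
Undoing it on 18-15-28-17-23-28-21: 18→(18−14)÷1=4=d, 15→(15−14)÷1=1=a, 28→(28−14)÷1=14=n, 17→(17−14)÷1=3=c, 23→(23−14)÷1=9=i, 28→(28−14)÷1=14=n, 21→(21−14)÷1=7=g.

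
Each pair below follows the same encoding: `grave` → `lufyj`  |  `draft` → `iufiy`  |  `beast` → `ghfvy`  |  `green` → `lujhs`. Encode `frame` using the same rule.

kufpj

Shifts by position in grave: pos 0: g→l (+5), pos 1: r→u (+3), pos 2: a→f (+5), pos 3: v→y (+3) — repeating every 2. The shifts repeat in a cycle of length 2: positions 0,1,… shift by +5, +3, then the pattern repeats.
For frame: f+5=k, r+3=u, a+5=f, m+3=p, e+5=j.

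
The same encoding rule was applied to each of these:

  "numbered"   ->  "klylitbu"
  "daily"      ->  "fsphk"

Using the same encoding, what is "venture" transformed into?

The output letters match the input read backwards, each shifted +7: numbered reversed is derebmun. Two steps: reverse the string, then apply a Caesar shift of +7.
On venture: reverse → erutnev; then shift: e+7=l, r+7=y, u+7=b, t+7=a, n+7=u, e+7=l, v+7=c.

lybaulc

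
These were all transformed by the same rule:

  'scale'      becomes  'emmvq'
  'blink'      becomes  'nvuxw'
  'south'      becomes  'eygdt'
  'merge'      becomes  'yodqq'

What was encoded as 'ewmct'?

smash

Shifts by position in scale: pos 0: s→e (+12), pos 1: c→m (+10), pos 2: a→m (+12), pos 3: l→v (+10) — repeating every 2. The shifts repeat in a cycle of length 2: positions 0,1,… shift by +12, +10, then the pattern repeats.
Decoding ewmct: e−12=s, w−10=m, m−12=a, c−10=s, t−12=h.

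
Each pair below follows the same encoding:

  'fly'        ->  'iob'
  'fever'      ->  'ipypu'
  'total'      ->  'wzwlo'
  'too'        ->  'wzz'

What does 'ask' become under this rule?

The shift depends on letter class: consonant f→i is +3, but vowel e→p is +11. The rule splits by letter class: vowels +11, consonants +3.
On ask: a(vowel)+11=l, s(cons)+3=v, k(cons)+3=n.

lvn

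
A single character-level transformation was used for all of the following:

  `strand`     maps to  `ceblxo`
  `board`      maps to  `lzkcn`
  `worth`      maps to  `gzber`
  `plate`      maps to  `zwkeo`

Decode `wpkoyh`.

Shifts by position in strand: pos 0: s→c (+10), pos 1: t→e (+11), pos 2: r→b (+10), pos 3: a→l (+11) — repeating every 2. The shifts repeat in a cycle of length 2: positions 0,1,… shift by +10, +11, then the pattern repeats.
Decoding wpkoyh: w−10=m, p−11=e, k−10=a, o−11=d, y−10=o, h−11=w.

meadow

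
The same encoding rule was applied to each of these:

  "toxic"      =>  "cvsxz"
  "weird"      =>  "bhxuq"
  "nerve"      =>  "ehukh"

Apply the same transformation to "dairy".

qrxuj

Treating letters as 0–25, the rule is x ↦ 17x + 17 (mod 26).
Applying it to dairy: d(3)→17·3+17≡16=q; a(0)→17·0+17≡17=r; i(8)→17·8+17≡23=x; r(17)→17·17+17≡20=u; y(24)→17·24+17≡9=j (all mod 26).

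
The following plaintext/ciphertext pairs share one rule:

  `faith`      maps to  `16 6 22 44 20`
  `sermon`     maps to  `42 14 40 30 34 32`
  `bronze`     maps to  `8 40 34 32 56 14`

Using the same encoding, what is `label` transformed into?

28 6 8 14 28

f(#6)→16 and a(#1)→6: differences scale by 2, so n = 2·pos + 4. The formula is n = 2×(alphabet index, a=1) + 4.
For label: l=12→28, a=1→6, b=2→8, e=5→14, l=12→28.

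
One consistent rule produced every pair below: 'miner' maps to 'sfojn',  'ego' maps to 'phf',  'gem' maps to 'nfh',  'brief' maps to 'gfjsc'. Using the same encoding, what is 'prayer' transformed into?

The output letters match the input read backwards, each shifted +1: miner reversed is renim. Read the word backwards and shift each letter +1.
On prayer: reverse → reyarp; then shift: r+1=s, e+1=f, y+1=z, a+1=b, r+1=s, p+1=q.

sfzbsq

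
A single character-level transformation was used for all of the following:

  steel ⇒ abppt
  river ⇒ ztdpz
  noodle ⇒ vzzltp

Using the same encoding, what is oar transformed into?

zlz

The shift depends on letter class: consonant s→a is +8, but vowel e→p is +11. Two shifts are in play — +11 for a/e/i/o/u, +8 for every other letter.
On oar: o(vowel)+11=z, a(vowel)+11=l, r(cons)+8=z.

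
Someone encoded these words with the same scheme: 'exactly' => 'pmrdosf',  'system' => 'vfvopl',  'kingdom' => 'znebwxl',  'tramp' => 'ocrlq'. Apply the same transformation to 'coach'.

e(4)→p(15) and x(23)→m(12) fit y≡19x+17 (mod 26); the inverse of 19 mod 26 is 11. This is an affine cipher: with a=0,…,z=25, each position x becomes (19x+17) mod 26.
Applying it to coach: c(2)→19·2+17≡3=d; o(14)→19·14+17≡23=x; a(0)→19·0+17≡17=r; c(2)→19·2+17≡3=d; h(7)→19·7+17≡20=u (all mod 26).

dxrdu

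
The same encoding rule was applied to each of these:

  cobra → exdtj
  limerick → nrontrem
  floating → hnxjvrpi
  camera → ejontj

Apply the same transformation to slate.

The shift depends on letter class: consonant c→e is +2, but vowel o→x is +9. Vowels shift forward by 9 and consonants shift forward by 2.
For slate: s(cons)+2=u, l(cons)+2=n, a(vowel)+9=j, t(cons)+2=v, e(vowel)+9=n.

unjvn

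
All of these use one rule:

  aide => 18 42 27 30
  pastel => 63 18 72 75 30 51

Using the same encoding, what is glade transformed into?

36 51 18 27 30

a(#1)→18 and i(#9)→42: differences scale by 3, so n = 3·pos + 15. With a=1..z=26, the number is 3·pos + 15.
For glade: g=7→36, l=12→51, a=1→18, d=4→27, e=5→30.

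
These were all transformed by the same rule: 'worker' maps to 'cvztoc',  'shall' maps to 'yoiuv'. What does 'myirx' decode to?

grain

The shift increases by 1 at each position, starting from +6: 6, 7, 8, ….
Reversing it on myirx: m−6=g, y−7=r, i−8=a, r−9=i, x−10=n.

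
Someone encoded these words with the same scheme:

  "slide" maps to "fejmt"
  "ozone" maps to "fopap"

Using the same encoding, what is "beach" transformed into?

The output letters match the input read backwards, each shifted +1: slide reversed is edils. Two steps: reverse the string, then apply a Caesar shift of +1.
For beach: reverse → hcaeb; then shift: h+1=i, c+1=d, a+1=b, e+1=f, b+1=c.

idbfc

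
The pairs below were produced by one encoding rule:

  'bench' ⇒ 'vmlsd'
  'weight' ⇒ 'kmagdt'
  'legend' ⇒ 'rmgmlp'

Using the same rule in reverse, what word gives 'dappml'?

hidden

Treating letters as 0–25, the rule is x ↦ 23x + 24 (mod 26).
Decoding dappml: d(3)→17·(3−24)≡7=h; a(0)→17·(0−24)≡8=i; p(15)→17·(15−24)≡3=d; p(15)→17·(15−24)≡3=d; m(12)→17·(12−24)≡4=e; l(11)→17·(11−24)≡13=n (all mod 26).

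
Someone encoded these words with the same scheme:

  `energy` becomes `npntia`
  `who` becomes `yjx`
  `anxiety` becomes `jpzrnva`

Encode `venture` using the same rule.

xnpvdtn

The shift depends on letter class: consonant n→p is +2, but vowel e→n is +9. Vowels shift forward by 9 and consonants shift forward by 2.
Applying it to venture: v(cons)+2=x, e(vowel)+9=n, n(cons)+2=p, t(cons)+2=v, u(vowel)+9=d, r(cons)+2=t, e(vowel)+9=n.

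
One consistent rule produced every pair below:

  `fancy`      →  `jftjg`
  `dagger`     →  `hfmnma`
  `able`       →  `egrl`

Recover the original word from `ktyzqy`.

gossip

In fancy: f→j is +4, a→f is +5, n→t is +6, c→j is +7 — the shift increases by 1 each position. Each letter shifts forward by (position + 4), i.e. 4, 5, 6, … — the shift grows by one for each successive letter.
Reversing it on ktyzqy: k−4=g, t−5=o, y−6=s, z−7=s, q−8=i, y−9=p.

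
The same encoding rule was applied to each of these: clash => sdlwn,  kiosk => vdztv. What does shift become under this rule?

eqtsd

The output letters match the input read backwards, each shifted +11: clash reversed is hsalc. The word is reversed, then every letter is shifted forward by 11.
Applying it to shift: reverse → tfihs; then shift: t+11=e, f+11=q, i+11=t, h+11=s, s+11=d.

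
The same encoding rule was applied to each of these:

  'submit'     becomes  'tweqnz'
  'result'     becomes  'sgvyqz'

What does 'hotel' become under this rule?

In submit: s→t is +1, u→w is +2, b→e is +3, m→q is +4 — the shift increases by 1 each position. The shift increases by 1 at each position, starting from +1: 1, 2, 3, ….
For hotel: h+1=i, o+2=q, t+3=w, e+4=i, l+5=q.

iqwiq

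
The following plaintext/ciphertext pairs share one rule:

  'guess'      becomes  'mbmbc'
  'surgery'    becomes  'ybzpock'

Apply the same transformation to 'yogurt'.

In guess: g→m is +6, u→b is +7, e→m is +8, s→b is +9 — the shift increases by 1 each position. The shift increases by 1 at each position, starting from +6: 6, 7, 8, ….
For yogurt: y+6=e, o+7=v, g+8=o, u+9=d, r+10=b, t+11=e.

evodbe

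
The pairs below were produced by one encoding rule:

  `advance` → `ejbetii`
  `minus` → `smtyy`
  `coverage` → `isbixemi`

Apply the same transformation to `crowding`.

The shift depends on letter class: consonant d→j is +6, but vowel a→e is +4. Vowels shift forward by 4 and consonants shift forward by 6.
On crowding: c(cons)+6=i, r(cons)+6=x, o(vowel)+4=s, w(cons)+6=c, d(cons)+6=j, i(vowel)+4=m, n(cons)+6=t, g(cons)+6=m.

ixscjmtm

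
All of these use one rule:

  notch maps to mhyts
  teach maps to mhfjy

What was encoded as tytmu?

Read the word backwards and shift each letter +5.
Undoing it on tytmu: shift back: t−5=o, y−5=t, t−5=o, m−5=h, u−5=p → otohp; then reverse → photo.

photo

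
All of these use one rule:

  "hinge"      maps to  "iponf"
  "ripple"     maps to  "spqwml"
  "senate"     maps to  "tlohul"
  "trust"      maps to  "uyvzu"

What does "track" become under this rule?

uybjl

Shifts by position in hinge: pos 0: h→i (+1), pos 1: i→p (+7), pos 2: n→o (+1), pos 3: g→n (+7) — repeating every 2. The shifts repeat in a cycle of length 2: positions 0,1,… shift by +1, +7, then the pattern repeats.
Applying it to track: t+1=u, r+7=y, a+1=b, c+7=j, k+1=l.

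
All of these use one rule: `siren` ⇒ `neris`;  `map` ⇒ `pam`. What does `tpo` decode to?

The output letters match the input read backwards: siren reversed is neris. The word is simply reversed.
Decoding tpo: then reverse → opt.

opt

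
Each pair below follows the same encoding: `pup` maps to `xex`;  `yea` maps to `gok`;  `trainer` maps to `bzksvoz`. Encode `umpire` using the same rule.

euxszo

The rule splits by letter class: vowels +10, consonants +8.
Applying it to umpire: u(vowel)+10=e, m(cons)+8=u, p(cons)+8=x, i(vowel)+10=s, r(cons)+8=z, e(vowel)+10=o.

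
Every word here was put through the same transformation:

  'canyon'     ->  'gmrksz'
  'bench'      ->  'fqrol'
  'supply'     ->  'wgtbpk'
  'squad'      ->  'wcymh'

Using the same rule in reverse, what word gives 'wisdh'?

Shifts by position in canyon: pos 0: c→g (+4), pos 1: a→m (+12), pos 2: n→r (+4), pos 3: y→k (+12) — repeating every 2. The shifts repeat in a cycle of length 2: positions 0,1,… shift by +4, +12, then the pattern repeats.
Decoding wisdh: w−4=s, i−12=w, s−4=o, d−12=r, h−4=d.

sword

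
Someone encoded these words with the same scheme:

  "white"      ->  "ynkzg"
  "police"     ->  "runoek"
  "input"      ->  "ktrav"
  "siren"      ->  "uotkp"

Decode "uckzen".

switch

It's a Vigenère-style cipher with numeric key [2,6]: position i shifts by key[i mod 2].
Decoding uckzen: u−2=s, c−6=w, k−2=i, z−6=t, e−2=c, n−6=h.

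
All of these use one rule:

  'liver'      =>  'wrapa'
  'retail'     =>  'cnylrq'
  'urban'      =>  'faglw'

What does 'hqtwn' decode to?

Shifts by position in liver: pos 0: l→w (+11), pos 1: i→r (+9), pos 2: v→a (+5), pos 3: e→p (+11), pos 4: r→a (+9) — repeating every 3. It's a Vigenère-style cipher with numeric key [11,9,5]: position i shifts by key[i mod 3].
Decoding hqtwn: h−11=w, q−9=h, t−5=o, w−11=l, n−9=e.

whole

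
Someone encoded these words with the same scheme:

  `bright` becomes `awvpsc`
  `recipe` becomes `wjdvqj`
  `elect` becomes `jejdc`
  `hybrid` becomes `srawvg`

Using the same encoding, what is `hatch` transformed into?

b(1)→a(0) and r(17)→w(22) fit y≡3x+23 (mod 26); the inverse of 3 mod 26 is 9. Each letter's alphabet position (a=0..z=25) is mapped through 3·x+23 mod 26 — an affine cipher.
Applying it to hatch: h(7)→3·7+23≡18=s; a(0)→3·0+23≡23=x; t(19)→3·19+23≡2=c; c(2)→3·2+23≡3=d; h(7)→3·7+23≡18=s (all mod 26).

sxcds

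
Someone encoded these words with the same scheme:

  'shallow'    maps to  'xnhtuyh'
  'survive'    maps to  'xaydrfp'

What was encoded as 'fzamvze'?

In shallow: s→x is +5, h→n is +6, a→h is +7, l→t is +8 — the shift increases by 1 each position. Each letter shifts forward by (position + 5), i.e. 5, 6, 7, … — the shift grows by one for each successive letter.
Reversing it on fzamvze: f−5=a, z−6=t, a−7=t, m−8=e, v−9=m, z−10=p, e−11=t.

attempt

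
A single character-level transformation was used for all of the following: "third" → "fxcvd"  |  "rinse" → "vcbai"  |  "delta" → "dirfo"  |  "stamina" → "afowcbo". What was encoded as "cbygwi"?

t(19)→f(5) and h(7)→x(23) fit y≡5x+14 (mod 26); the inverse of 5 mod 26 is 21. Treating letters as 0–25, the rule is x ↦ 5x + 14 (mod 26).
Undoing it on cbygwi: c(2)→21·(2−14)≡8=i; b(1)→21·(1−14)≡13=n; y(24)→21·(24−14)≡2=c; g(6)→21·(6−14)≡14=o; w(22)→21·(22−14)≡12=m; i(8)→21·(8−14)≡4=e (all mod 26).

income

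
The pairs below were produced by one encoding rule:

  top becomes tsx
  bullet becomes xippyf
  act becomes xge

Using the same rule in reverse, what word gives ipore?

The output letters match the input read backwards, each shifted +4: top reversed is pot. Read the word backwards and shift each letter +4.
Decoding ipore: shift back: i−4=e, p−4=l, o−4=k, r−4=n, e−4=a → elkna; then reverse → ankle.

ankle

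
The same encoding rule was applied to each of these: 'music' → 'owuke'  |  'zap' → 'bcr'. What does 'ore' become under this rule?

Compare letters: m→o is +2, u→w is +2, s→u is +2 — a constant shift. This is a Caesar cipher with shift 2.
On ore: o+2=q, r+2=t, e+2=g.

qtg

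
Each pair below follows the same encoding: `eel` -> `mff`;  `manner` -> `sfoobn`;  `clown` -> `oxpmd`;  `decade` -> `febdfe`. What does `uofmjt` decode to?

silent

The output letters match the input read backwards, each shifted +1: eel reversed is lee. Read the word backwards and shift each letter +1.
Reversing it on uofmjt: shift back: u−1=t, o−1=n, f−1=e, m−1=l, j−1=i, t−1=s → tnelis; then reverse → silent.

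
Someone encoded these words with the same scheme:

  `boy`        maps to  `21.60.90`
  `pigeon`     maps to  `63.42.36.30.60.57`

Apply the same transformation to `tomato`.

75.60.54.18.75.60

b(#2)→21 and o(#15)→60: differences scale by 3, so n = 3·pos + 15. Each letter becomes 3×(its alphabet position, a=1..z=26) + 15.
For tomato: t=20→75, o=15→60, m=13→54, a=1→18, t=20→75, o=15→60.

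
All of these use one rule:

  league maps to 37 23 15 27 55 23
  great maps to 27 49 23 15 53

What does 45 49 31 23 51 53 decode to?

priest

The formula is n = 2×(alphabet index, a=1) + 13.
Undoing it on 45 49 31 23 51 53: 45→(45−13)÷2=16=p, 49→(49−13)÷2=18=r, 31→(31−13)÷2=9=i, 23→(23−13)÷2=5=e, 51→(51−13)÷2=19=s, 53→(53−13)÷2=20=t.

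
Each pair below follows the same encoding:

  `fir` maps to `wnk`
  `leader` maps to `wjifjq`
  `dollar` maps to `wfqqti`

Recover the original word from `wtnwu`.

The output letters match the input read backwards, each shifted +5: fir reversed is rif. The word is reversed, then every letter is shifted forward by 5.
Undoing it on wtnwu: shift back: w−5=r, t−5=o, n−5=i, w−5=r, u−5=p → roirp; then reverse → prior.

prior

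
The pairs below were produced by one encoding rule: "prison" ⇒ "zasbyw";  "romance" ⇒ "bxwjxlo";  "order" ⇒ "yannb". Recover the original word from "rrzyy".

hippo

Shifts by position in prison: pos 0: p→z (+10), pos 1: r→a (+9), pos 2: i→s (+10), pos 3: s→b (+9) — repeating every 2. The shifts repeat in a cycle of length 2: positions 0,1,… shift by +10, +9, then the pattern repeats.
Undoing it on rrzyy: r−10=h, r−9=i, z−10=p, y−9=p, y−10=o.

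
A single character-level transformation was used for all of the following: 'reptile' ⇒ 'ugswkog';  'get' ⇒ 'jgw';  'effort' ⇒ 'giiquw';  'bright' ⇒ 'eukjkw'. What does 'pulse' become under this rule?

Two shifts are in play — +2 for a/e/i/o/u, +3 for every other letter.
Applying it to pulse: p(cons)+3=s, u(vowel)+2=w, l(cons)+3=o, s(cons)+3=v, e(vowel)+2=g.

swovg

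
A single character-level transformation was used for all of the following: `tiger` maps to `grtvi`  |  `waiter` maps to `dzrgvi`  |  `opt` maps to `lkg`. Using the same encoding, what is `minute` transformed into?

nrmfgv

Each pair mirrors across the alphabet (t↔g, i↔r, g↔t): positions sum to 25. Each letter is replaced by its mirror in the alphabet: a↔z, b↔y, c↔x, and so on (the Atbash cipher).
For minute: m↔n, i↔r, n↔m, u↔f, t↔g, e↔v.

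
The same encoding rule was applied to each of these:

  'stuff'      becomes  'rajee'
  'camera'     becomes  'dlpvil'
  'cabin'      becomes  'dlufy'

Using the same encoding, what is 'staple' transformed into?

ralqgv

This is an affine cipher: with a=0,…,z=25, each position x becomes (9x+11) mod 26.
Applying it to staple: s(18)→9·18+11≡17=r; t(19)→9·19+11≡0=a; a(0)→9·0+11≡11=l; p(15)→9·15+11≡16=q; l(11)→9·11+11≡6=g; e(4)→9·4+11≡21=v (all mod 26).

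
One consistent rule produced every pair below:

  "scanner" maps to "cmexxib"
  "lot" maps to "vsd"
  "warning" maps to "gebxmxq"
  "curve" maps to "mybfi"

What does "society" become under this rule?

The shift depends on letter class: consonant s→c is +10, but vowel a→e is +4. The rule splits by letter class: vowels +4, consonants +10.
For society: s(cons)+10=c, o(vowel)+4=s, c(cons)+10=m, i(vowel)+4=m, e(vowel)+4=i, t(cons)+10=d, y(cons)+10=i.

csmmidi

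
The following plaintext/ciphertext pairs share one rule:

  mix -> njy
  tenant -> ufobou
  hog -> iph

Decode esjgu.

drift

This is a Caesar cipher with shift 1.
Undoing it on esjgu: e−1=d, s−1=r, j−1=i, g−1=f, u−1=t.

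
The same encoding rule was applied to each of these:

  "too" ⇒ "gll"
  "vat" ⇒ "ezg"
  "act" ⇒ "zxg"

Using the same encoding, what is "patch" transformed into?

kzgxs

Each pair mirrors across the alphabet (t↔g, o↔l, o↔l): positions sum to 25. Each letter is replaced by its mirror in the alphabet: a↔z, b↔y, c↔x, and so on (the Atbash cipher).
On patch: p↔k, a↔z, t↔g, c↔x, h↔s.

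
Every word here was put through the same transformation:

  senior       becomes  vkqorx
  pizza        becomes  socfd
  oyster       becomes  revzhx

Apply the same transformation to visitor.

yovowuu

Shifts by position in senior: pos 0: s→v (+3), pos 1: e→k (+6), pos 2: n→q (+3), pos 3: i→o (+6) — repeating every 2. The shifts repeat in a cycle of length 2: positions 0,1,… shift by +3, +6, then the pattern repeats.
Applying it to visitor: v+3=y, i+6=o, s+3=v, i+6=o, t+3=w, o+6=u, r+3=u.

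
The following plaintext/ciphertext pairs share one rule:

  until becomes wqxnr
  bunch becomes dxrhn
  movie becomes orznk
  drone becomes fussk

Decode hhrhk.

In until: u→w is +2, n→q is +3, t→x is +4, i→n is +5 — the shift increases by 1 each position. Each letter shifts forward by (position + 2), i.e. 2, 3, 4, … — the shift grows by one for each successive letter.
Undoing it on hhrhk: h−2=f, h−3=e, r−4=n, h−5=c, k−6=e.

fence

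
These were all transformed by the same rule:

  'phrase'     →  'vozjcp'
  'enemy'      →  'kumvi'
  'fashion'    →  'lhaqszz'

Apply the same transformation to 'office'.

In phrase: p→v is +6, h→o is +7, r→z is +8, a→j is +9 — the shift increases by 1 each position. Letter i (0-indexed) is shifted by i+6, so successive shifts are 6, 7, 8, ….
For office: o+6=u, f+7=m, f+8=n, i+9=r, c+10=m, e+11=p.

umnrmp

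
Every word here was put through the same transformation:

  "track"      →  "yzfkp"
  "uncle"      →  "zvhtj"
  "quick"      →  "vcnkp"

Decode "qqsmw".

Shifts by position in track: pos 0: t→y (+5), pos 1: r→z (+8), pos 2: a→f (+5), pos 3: c→k (+8) — repeating every 2. It's a Vigenère-style cipher with numeric key [5,8]: position i shifts by key[i mod 2].
Reversing it on qqsmw: q−5=l, q−8=i, s−5=n, m−8=e, w−5=r.

liner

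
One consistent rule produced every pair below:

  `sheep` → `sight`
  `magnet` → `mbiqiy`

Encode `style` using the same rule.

In sheep: s→s is +0, h→i is +1, e→g is +2, e→h is +3 — the shift increases by 1 each position. The shift increases by 1 at each position, starting from +0: 0, 1, 2, ….
For style: s+0=s, t+1=u, y+2=a, l+3=o, e+4=i.

suaoi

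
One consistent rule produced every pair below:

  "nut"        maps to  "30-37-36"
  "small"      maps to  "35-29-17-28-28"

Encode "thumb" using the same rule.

n is letter #14 and maps to 30: an offset of 16. Letters become their 1-based position plus 16 (so a→17, b→18, …).
On thumb: t=20→36, h=8→24, u=21→37, m=13→29, b=2→18.

36-24-37-29-18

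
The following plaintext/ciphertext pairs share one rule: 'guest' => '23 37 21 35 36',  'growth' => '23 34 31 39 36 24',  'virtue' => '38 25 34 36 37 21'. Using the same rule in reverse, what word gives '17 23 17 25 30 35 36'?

against

g is letter #7 and maps to 23: an offset of 16. Letters become their 1-based position plus 16 (so a→17, b→18, …).
Undoing it on 17 23 17 25 30 35 36: 17→(17−16)÷1=1=a, 23→(23−16)÷1=7=g, 17→(17−16)÷1=1=a, 25→(25−16)÷1=9=i, 30→(30−16)÷1=14=n, 35→(35−16)÷1=19=s, 36→(36−16)÷1=20=t.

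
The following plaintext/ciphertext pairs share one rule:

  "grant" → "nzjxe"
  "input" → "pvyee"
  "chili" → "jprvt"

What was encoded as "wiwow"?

panel

In grant: g→n is +7, r→z is +8, a→j is +9, n→x is +10 — the shift increases by 1 each position. Each letter shifts forward by (position + 7), i.e. 7, 8, 9, … — the shift grows by one for each successive letter.
Decoding wiwow: w−7=p, i−8=a, w−9=n, o−10=e, w−11=l.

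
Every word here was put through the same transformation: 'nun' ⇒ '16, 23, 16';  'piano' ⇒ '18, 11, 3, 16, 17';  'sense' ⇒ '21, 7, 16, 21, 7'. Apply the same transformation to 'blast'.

4, 14, 3, 21, 22

Letters become their 1-based position plus 2 (so a→3, b→4, …).
Applying it to blast: b=2→4, l=12→14, a=1→3, s=19→21, t=20→22.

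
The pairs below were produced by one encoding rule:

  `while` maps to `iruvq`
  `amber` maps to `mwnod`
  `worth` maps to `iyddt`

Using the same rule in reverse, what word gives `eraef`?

shout

Shifts by position in while: pos 0: w→i (+12), pos 1: h→r (+10), pos 2: i→u (+12), pos 3: l→v (+10) — repeating every 2. It's a Vigenère-style cipher with numeric key [12,10]: position i shifts by key[i mod 2].
Undoing it on eraef: e−12=s, r−10=h, a−12=o, e−10=u, f−12=t.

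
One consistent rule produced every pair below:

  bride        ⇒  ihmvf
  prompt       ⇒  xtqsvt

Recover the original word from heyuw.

The output letters match the input read backwards, each shifted +4: bride reversed is edirb. The word is reversed, then every letter is shifted forward by 4.
Undoing it on heyuw: shift back: h−4=d, e−4=a, y−4=u, u−4=q, w−4=s → dauqs; then reverse → squad.

squad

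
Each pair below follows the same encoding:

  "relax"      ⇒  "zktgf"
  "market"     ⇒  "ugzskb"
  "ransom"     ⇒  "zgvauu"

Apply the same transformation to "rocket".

The shift depends on letter class: consonant r→z is +8, but vowel e→k is +6. Vowels shift forward by 6 and consonants shift forward by 8.
For rocket: r(cons)+8=z, o(vowel)+6=u, c(cons)+8=k, k(cons)+8=s, e(vowel)+6=k, t(cons)+8=b.

zukskb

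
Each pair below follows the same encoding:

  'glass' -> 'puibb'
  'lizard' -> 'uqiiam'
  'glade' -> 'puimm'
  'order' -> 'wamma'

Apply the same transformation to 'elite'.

muqcm

The shift depends on letter class: consonant g→p is +9, but vowel a→i is +8. The rule splits by letter class: vowels +8, consonants +9.
On elite: e(vowel)+8=m, l(cons)+9=u, i(vowel)+8=q, t(cons)+9=c, e(vowel)+8=m.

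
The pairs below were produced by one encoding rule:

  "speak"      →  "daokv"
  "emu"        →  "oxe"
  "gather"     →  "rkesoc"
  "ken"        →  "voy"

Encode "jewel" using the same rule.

uohow

The shift depends on letter class: consonant s→d is +11, but vowel e→o is +10. Two shifts are in play — +10 for a/e/i/o/u, +11 for every other letter.
On jewel: j(cons)+11=u, e(vowel)+10=o, w(cons)+11=h, e(vowel)+10=o, l(cons)+11=w.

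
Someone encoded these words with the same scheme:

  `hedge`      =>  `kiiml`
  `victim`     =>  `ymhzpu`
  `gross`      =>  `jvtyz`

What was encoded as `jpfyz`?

In hedge: h→k is +3, e→i is +4, d→i is +5, g→m is +6 — the shift increases by 1 each position. Letter i (0-indexed) is shifted by i+3, so successive shifts are 3, 4, 5, ….
Reversing it on jpfyz: j−3=g, p−4=l, f−5=a, y−6=s, z−7=s.

glass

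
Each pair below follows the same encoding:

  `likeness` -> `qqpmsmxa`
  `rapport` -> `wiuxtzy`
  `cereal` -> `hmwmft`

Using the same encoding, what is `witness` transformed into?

bqyvjax

A repeating key of period 2 is used — shifts +5, +8 over and over.
Applying it to witness: w+5=b, i+8=q, t+5=y, n+8=v, e+5=j, s+8=a, s+5=x.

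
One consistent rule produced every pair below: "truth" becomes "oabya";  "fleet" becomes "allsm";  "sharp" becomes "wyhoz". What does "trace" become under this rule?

The output letters match the input read backwards, each shifted +7: truth reversed is hturt. The word is reversed, then every letter is shifted forward by 7.
For trace: reverse → ecart; then shift: e+7=l, c+7=j, a+7=h, r+7=y, t+7=a.

ljhya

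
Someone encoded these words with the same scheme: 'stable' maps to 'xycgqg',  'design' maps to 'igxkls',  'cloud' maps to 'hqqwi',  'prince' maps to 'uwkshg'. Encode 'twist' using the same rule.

The shift depends on letter class: consonant s→x is +5, but vowel a→c is +2. Two shifts are in play — +2 for a/e/i/o/u, +5 for every other letter.
On twist: t(cons)+5=y, w(cons)+5=b, i(vowel)+2=k, s(cons)+5=x, t(cons)+5=y.

ybkxy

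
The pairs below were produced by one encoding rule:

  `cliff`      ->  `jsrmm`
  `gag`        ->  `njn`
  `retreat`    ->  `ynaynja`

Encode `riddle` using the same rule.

Two shifts are in play — +9 for a/e/i/o/u, +7 for every other letter.
Applying it to riddle: r(cons)+7=y, i(vowel)+9=r, d(cons)+7=k, d(cons)+7=k, l(cons)+7=s, e(vowel)+9=n.

yrkksn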